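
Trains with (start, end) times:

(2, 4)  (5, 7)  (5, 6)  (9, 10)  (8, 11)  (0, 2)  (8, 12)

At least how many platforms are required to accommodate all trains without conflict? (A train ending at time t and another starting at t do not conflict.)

3

The answer is the maximum number of intervals overlapping at any instant.
starts: [0, 2, 5, 5, 8, 8, 9]
ends:   [2, 4, 6, 7, 10, 11, 12]
s0→1 e2→0 s2→1 e4→0 s5→1 s5→2 e6→1 e7→0 s8→1 s8→2 s9→3  — peak 3.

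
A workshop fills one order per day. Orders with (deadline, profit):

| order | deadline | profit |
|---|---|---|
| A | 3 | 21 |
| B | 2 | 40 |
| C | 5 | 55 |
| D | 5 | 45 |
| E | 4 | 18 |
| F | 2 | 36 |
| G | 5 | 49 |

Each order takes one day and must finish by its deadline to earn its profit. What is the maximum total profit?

Take jobs in profit order; each goes to the latest open slot no later than its deadline.
By profit: C(d5,55), G(d5,49), D(d5,45), B(d2,40), F(d2,36), A(d3,21), E(d4,18)
C→slot 5; G→slot 4; D→slot 3; B→slot 2; F→slot 1; A skipped; E skipped.
Profit = 36 + 40 + 45 + 49 + 55 = 225

225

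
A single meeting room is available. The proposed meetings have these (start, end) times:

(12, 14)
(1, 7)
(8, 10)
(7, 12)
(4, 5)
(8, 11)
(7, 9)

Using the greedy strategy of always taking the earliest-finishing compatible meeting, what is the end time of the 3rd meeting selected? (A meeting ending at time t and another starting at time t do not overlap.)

By end time: (4,5), (1,7), (7,9), (8,10), (8,11), (7,12), (12,14).
Pick (4,5); next start ≥ 5 → (7,9); next start ≥ 9 → (12,14).
Selected: (4,5) (7,9) (12,14)

14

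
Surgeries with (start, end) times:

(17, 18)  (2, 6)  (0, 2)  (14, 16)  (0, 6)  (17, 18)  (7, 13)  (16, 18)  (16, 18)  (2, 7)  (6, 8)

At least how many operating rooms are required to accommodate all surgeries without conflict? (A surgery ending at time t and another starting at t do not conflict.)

4

Count concurrent intervals with a sweep; the peak is the room count.
starts: [0, 0, 2, 2, 6, 7, 14, 16, 16, 17, 17]
ends:   [2, 6, 6, 7, 8, 13, 16, 18, 18, 18, 18]
s0→1 s0→2 e2→1 s2→2 s2→3 e6→2 e6→1 s6→2 e7→1 s7→2 e8→1 e13→0 s14→1 e16→0 s16→1 s16→2 s17→3 s17→4  — peak 4.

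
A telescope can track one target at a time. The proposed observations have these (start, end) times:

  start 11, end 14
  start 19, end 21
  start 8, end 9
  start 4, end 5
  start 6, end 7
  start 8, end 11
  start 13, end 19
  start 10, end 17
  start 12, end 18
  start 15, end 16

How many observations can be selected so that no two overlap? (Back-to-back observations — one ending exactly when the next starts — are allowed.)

6

Sorted by end: (4,5)  (6,7)  (8,9)  (8,11)  (11,14)  (15,16)  (10,17)  (12,18)  (13,19)  (19,21)
take (4,5); take (6,7); take (8,9); skip (8,11); take (11,14); take (15,16); take (19,21).
Selected 6 observations.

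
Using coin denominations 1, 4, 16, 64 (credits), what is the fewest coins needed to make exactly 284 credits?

284 = 4×64 + 1×16 + 3×4
Total coins = 4 + 1 + 3 = 8

8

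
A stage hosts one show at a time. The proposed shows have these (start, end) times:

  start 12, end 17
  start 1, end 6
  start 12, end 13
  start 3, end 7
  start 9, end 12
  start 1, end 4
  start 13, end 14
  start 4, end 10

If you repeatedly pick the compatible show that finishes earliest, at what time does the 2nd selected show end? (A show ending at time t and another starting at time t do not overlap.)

By end time: (1,4), (1,6), (3,7), (4,10), (9,12), (12,13), (13,14), (12,17).
Pick (1,4); next start ≥ 4 → (4,10); next start ≥ 10 → (12,13); next start ≥ 13 → (13,14).
Selected: (1,4) (4,10) (12,13) (13,14)

10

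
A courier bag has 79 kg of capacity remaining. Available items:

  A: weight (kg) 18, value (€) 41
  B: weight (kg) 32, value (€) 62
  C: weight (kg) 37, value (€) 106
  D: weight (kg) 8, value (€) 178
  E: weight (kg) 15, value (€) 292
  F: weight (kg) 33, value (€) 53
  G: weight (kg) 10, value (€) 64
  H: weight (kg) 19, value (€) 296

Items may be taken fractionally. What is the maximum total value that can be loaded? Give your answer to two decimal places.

Sort by value per unit weight and fill in that order.
Order: D (178/8=22.25) > E (292/15=19.47) > H (296/19=15.58) > G (64/10=6.40) > C (106/37=2.86) > A (41/18=2.28) > B (62/32=1.94) > F (53/33=1.61)
Fill: take D (8 @ 178) → take E (15 @ 292) → take H (19 @ 296) → take G (10 @ 64) → take 27/37 of C → 77.35; 79/79 used.
Total value = 907.35

907.35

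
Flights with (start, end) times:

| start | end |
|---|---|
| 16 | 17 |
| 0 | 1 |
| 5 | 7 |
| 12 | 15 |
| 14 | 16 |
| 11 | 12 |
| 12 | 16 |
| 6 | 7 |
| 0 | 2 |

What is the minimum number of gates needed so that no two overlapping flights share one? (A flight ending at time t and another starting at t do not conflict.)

The answer is the maximum number of intervals overlapping at any instant.
Events (time:±→running): 0:+→1 0:+→2 1:-→1 2:-→0 5:+→1 6:+→2 7:-→1 7:-→0 11:+→1 12:-→0 12:+→1 12:+→2 14:+→3 … peak 3.

3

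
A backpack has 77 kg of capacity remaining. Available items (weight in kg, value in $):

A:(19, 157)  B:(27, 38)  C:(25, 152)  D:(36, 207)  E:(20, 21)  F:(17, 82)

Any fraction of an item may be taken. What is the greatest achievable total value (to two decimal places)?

498.75

Sort by value per unit weight and fill in that order.
Ratios (sorted): A 8.26, C 6.08, D 5.75, F 4.82, B 1.41, E 1.05
take A (19 @ 157); take C (25 @ 152); take 33/36 of D → 189.75. Capacity used 77/77.
Total value = 498.75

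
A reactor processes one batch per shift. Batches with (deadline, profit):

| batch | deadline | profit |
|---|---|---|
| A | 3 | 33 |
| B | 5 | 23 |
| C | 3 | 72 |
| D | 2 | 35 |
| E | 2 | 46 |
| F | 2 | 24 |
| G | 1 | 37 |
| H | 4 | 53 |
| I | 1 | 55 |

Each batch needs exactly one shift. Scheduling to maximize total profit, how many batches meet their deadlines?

5

Sort by profit descending; place each in the latest free slot ≤ its deadline.
By profit: C(d3,72), I(d1,55), H(d4,53), E(d2,46), G(d1,37), D(d2,35), A(d3,33), F(d2,24), B(d5,23)
C→slot 3; I→slot 1; H→slot 4; E→slot 2; G skipped; D skipped; A skipped; F skipped; B→slot 5.
5 of 9 scheduled.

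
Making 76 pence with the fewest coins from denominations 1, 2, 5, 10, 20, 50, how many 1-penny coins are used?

Greedy: take as many of the largest coin as possible, then repeat with the remainder.
76 − 1×50→26 − 1×20→6 − 1×5→1 − 1×1→0
Count of 1: 1

1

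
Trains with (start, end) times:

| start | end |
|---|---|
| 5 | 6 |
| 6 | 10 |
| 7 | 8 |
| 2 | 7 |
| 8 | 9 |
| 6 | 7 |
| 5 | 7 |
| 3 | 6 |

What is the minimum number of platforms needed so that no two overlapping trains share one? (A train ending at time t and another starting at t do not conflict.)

The answer is the maximum number of intervals overlapping at any instant.
starts: [2, 3, 5, 5, 6, 6, 7, 8]
ends:   [6, 6, 7, 7, 7, 8, 9, 10]
s2→1 s3→2 s5→3 s5→4  — peak 4.

4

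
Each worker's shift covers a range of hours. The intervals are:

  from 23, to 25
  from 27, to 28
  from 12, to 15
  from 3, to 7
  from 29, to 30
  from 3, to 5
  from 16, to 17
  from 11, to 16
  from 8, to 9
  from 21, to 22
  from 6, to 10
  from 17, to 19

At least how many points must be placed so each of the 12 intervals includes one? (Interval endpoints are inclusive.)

8

Sort by right endpoint; whenever an interval is uncovered, place a point at its right end.
Sorted: [3,5] [3,7] [8,9] [6,10] [12,15] [11,16] [16,17] [17,19] [21,22] [23,25] [27,28] [29,30]
{[3,5],[3,7]} hit by 5; {[8,9],[6,10]} hit by 9; {[12,15],[11,16]} hit by 15; {[16,17],[17,19]} hit by 17; {[21,22]} hit by 22; {[23,25]} hit by 25; {[27,28]} hit by 28; {[29,30]} hit by 30.
Points: 5, 9, 15, 17, 22, 25, 28, 30 (8 total).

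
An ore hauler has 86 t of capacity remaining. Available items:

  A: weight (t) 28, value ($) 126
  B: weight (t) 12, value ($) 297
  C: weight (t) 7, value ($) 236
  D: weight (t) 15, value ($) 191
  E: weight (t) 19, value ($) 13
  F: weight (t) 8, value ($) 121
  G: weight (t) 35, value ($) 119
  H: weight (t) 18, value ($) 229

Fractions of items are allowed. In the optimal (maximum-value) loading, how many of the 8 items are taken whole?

5

Sort by value per unit weight and fill in that order.
Order: C (236/7=33.71) > B (297/12=24.75) > F (121/8=15.12) > D (191/15=12.73) > H (229/18=12.72) > A (126/28=4.50) > G (119/35=3.40) > E (13/19=0.68)
Fill: take C (7 @ 236) → take B (12 @ 297) → take F (8 @ 121) → take D (15 @ 191) → take H (18 @ 229) → take 26/28 of A → 117.00; 86/86 used.
5 item(s) taken whole; one partial (take 26/28 of A).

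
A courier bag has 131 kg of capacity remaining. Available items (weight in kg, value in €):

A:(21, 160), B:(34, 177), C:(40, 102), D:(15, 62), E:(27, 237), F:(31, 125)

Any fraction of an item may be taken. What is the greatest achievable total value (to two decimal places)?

Ratios (sorted): E 8.78, A 7.62, B 5.21, D 4.13, F 4.03, C 2.55
take E (27 @ 237); take A (21 @ 160); take B (34 @ 177); take D (15 @ 62); take F (31 @ 125); take 3/40 of C → 7.65. Capacity used 131/131.
Total value = 768.65

768.65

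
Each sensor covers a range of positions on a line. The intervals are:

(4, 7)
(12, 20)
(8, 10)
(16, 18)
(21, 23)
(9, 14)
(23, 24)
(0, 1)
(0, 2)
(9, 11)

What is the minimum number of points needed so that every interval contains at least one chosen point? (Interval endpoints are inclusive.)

5

Sort by right endpoint; whenever an interval is uncovered, place a point at its right end.
Sorted: [0,1] [0,2] [4,7] [8,10] [9,11] [9,14] [16,18] [12,20] [21,23] [23,24]
{[0,1],[0,2]} hit by 1; {[4,7]} hit by 7; {[8,10],[9,11],[9,14]} hit by 10; {[16,18],[12,20]} hit by 18; {[21,23],[23,24]} hit by 23.
Points: 1, 7, 10, 18, 23 (5 total).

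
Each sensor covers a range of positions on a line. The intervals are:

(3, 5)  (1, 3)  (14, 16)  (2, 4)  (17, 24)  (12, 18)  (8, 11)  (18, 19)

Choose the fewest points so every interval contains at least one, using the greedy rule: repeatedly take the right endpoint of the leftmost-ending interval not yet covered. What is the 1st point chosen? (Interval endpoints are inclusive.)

By right end: [1,3]  [2,4]  [3,5]  [8,11]  [14,16]  [12,18]  [18,19]  [17,24]
[1,3] uncovered → point at 3; [8,11] uncovered → point at 11; [14,16] uncovered → point at 16; [18,19] uncovered → point at 19.
Points: 3, 11, 16, 19 (4 total).

3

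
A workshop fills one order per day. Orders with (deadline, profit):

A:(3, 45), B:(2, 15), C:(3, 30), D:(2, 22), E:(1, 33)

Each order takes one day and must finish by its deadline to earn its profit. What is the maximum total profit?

108

Profit order: A=45 E=33 C=30 D=22 B=15
Assign: A→slot 3, E→slot 1, C→slot 2, D skipped, B skipped.
Slots: [1:E] [2:C] [3:A]
Profit = 33 + 30 + 45 = 108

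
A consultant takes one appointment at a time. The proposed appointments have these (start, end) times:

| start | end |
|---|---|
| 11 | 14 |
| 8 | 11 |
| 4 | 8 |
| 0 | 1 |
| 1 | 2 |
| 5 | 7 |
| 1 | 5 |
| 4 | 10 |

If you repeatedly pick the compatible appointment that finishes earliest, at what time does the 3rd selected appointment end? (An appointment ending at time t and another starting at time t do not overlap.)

Sorted by end: (0,1)  (1,2)  (1,5)  (5,7)  (4,8)  (4,10)  (8,11)  (11,14)
take (0,1); take (1,2); take (5,7); take (8,11); take (11,14).
Selected: (0,1) (1,2) (5,7) (8,11) (11,14)

7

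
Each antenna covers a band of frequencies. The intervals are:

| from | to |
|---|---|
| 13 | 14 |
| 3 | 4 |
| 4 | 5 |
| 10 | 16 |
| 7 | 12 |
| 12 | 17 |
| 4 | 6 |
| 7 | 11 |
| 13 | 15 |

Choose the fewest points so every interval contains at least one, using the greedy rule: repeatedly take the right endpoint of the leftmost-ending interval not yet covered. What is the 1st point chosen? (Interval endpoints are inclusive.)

4

Sorted: [3,4] [4,5] [4,6] [7,11] [7,12] [13,14] [13,15] [10,16] [12,17]
{[3,4],[4,5],[4,6]} hit by 4; {[7,11],[7,12]} hit by 11; {[13,14],[13,15],[10,16],[12,17]} hit by 14.
Points: 4, 11, 14 (3 total).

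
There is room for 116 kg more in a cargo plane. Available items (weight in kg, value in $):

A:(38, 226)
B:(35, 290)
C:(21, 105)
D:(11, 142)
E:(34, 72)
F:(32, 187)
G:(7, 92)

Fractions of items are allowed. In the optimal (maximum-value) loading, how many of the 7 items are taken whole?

4

Order: G (92/7=13.14) > D (142/11=12.91) > B (290/35=8.29) > A (226/38=5.95) > F (187/32=5.84) > C (105/21=5.00) > E (72/34=2.12)
Fill: take G (7 @ 92) → take D (11 @ 142) → take B (35 @ 290) → take A (38 @ 226) → take 25/32 of F → 146.09; 116/116 used.
4 item(s) taken whole; one partial (take 25/32 of F).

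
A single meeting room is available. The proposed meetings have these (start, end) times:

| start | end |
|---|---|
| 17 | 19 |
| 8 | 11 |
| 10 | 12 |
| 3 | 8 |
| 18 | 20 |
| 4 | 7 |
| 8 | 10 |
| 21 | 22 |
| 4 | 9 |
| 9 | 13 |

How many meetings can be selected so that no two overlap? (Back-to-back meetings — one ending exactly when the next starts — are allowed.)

5

Sort by end time and greedily take each interval whose start is ≥ the last chosen end.
Sorted by end: (4,7)  (3,8)  (4,9)  (8,10)  (8,11)  (10,12)  (9,13)  (17,19)  (18,20)  (21,22)
take (4,7); take (8,10); skip (8,11); take (10,12); take (17,19); take (21,22).
Selected 5 meetings.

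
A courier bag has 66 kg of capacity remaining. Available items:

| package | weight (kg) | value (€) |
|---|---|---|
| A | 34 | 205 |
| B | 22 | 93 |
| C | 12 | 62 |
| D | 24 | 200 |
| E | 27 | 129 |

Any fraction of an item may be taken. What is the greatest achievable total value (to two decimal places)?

446.33

Sort by value per unit weight and fill in that order.
Ratios (sorted): D 8.33, A 6.03, C 5.17, E 4.78, B 4.23
take D (24 @ 200); take A (34 @ 205); take 8/12 of C → 41.33. Capacity used 66/66.
Total value = 446.33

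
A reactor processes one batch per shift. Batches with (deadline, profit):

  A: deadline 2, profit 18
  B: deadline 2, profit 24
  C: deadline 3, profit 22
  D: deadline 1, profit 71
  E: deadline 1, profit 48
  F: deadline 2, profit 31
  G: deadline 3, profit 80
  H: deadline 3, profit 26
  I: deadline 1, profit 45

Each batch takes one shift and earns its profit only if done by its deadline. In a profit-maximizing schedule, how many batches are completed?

3

Profit order: G=80 D=71 E=48 I=45 F=31 H=26 B=24 C=22 A=18
Assign: G→slot 3, D→slot 1, E skipped, I skipped, F→slot 2, H skipped, B skipped, C skipped, A skipped.
Slots: [1:D] [2:F] [3:G]
3 of 9 scheduled.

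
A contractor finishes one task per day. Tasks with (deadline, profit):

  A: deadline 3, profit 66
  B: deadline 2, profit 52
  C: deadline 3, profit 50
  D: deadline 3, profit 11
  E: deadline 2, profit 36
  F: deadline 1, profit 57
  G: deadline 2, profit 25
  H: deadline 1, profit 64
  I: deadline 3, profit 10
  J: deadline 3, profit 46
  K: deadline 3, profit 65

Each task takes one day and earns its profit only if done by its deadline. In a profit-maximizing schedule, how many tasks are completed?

Sort by profit descending; place each in the latest free slot ≤ its deadline.
Profit order: A=66 K=65 H=64 F=57 B=52 C=50 J=46 E=36 G=25 D=11 I=10
Assign: A→slot 3, K→slot 2, H→slot 1, F skipped, B skipped, C skipped, J skipped, E skipped, G skipped, D skipped, I skipped.
Slots: [1:H] [2:K] [3:A]
3 of 11 scheduled.

3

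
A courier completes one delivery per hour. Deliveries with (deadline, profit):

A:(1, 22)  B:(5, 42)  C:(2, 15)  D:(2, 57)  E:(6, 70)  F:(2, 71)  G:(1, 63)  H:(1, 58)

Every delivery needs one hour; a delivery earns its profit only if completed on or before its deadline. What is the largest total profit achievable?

246

By profit: F(d2,71), E(d6,70), G(d1,63), H(d1,58), D(d2,57), B(d5,42), A(d1,22), C(d2,15)
F→slot 2; E→slot 6; G→slot 1; H skipped; D skipped; B→slot 5; A skipped; C skipped.
Profit = 63 + 71 + 42 + 70 = 246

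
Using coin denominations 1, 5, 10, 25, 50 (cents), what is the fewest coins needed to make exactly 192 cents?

8

192 = 3×50 + 1×25 + 1×10 + 1×5 + 2×1
Total coins = 3 + 1 + 1 + 1 + 2 = 8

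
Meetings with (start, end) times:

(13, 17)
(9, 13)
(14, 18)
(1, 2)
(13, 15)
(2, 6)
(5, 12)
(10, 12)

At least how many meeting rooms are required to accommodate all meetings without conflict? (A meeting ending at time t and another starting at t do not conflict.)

Count concurrent intervals with a sweep; the peak is the room count.
starts: [1, 2, 5, 9, 10, 13, 13, 14]
ends:   [2, 6, 12, 12, 13, 15, 17, 18]
s1→1 e2→0 s2→1 s5→2 e6→1 s9→2 s10→3  — peak 3.

3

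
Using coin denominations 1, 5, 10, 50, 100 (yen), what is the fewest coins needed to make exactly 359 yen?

Greedy: take as many of the largest coin as possible, then repeat with the remainder.
359 − 3×100→59 − 1×50→9 − 1×5→4 − 4×1→0
Total coins = 3 + 1 + 1 + 4 = 9

9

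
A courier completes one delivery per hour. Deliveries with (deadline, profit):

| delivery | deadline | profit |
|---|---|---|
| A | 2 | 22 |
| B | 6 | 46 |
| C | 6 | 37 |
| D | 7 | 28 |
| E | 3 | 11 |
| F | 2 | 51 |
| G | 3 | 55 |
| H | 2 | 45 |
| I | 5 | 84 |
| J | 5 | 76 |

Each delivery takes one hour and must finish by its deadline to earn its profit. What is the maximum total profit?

By profit: I(d5,84), J(d5,76), G(d3,55), F(d2,51), B(d6,46), H(d2,45), C(d6,37), D(d7,28), A(d2,22), E(d3,11)
I→slot 5; J→slot 4; G→slot 3; F→slot 2; B→slot 6; H→slot 1; C skipped; D→slot 7; A skipped; E skipped.
Profit = 45 + 51 + 55 + 76 + 84 + 46 + 28 = 385

385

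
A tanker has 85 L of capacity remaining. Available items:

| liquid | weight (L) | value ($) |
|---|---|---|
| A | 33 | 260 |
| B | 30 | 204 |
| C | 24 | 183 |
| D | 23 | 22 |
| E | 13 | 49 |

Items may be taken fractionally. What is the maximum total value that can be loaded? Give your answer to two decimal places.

633.40

Greedy by value/weight ratio, highest first.
Ratios (sorted): A 7.88, C 7.62, B 6.80, E 3.77, D 0.96
take A (33 @ 260); take C (24 @ 183); take 28/30 of B → 190.40. Capacity used 85/85.
Total value = 633.40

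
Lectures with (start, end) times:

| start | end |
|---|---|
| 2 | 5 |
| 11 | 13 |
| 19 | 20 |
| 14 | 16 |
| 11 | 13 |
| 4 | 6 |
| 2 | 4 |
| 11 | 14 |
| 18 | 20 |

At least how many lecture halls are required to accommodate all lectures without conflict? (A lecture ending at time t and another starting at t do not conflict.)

3

The answer is the maximum number of intervals overlapping at any instant.
starts: [2, 2, 4, 11, 11, 11, 14, 18, 19]
ends:   [4, 5, 6, 13, 13, 14, 16, 20, 20]
s2→1 s2→2 e4→1 s4→2 e5→1 e6→0 s11→1 s11→2 s11→3  — peak 3.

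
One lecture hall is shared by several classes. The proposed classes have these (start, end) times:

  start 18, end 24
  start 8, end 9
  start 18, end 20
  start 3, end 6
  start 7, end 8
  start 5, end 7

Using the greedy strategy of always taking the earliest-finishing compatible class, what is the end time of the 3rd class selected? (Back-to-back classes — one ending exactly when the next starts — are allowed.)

By end time: (3,6), (5,7), (7,8), (8,9), (18,20), (18,24).
Pick (3,6); next start ≥ 6 → (7,8); next start ≥ 8 → (8,9); next start ≥ 9 → (18,20).
Selected: (3,6) (7,8) (8,9) (18,20)

9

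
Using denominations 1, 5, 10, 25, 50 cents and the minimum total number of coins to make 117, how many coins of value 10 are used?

1

Greedy: take as many of the largest coin as possible, then repeat with the remainder.
117 − 2×50→17 − 1×10→7 − 1×5→2 − 2×1→0
Count of 10: 1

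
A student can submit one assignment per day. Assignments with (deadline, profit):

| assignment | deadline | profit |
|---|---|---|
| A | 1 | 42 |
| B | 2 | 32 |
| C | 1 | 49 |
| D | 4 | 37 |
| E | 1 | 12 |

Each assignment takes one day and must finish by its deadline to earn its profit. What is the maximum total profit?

118

Sort by profit descending; place each in the latest free slot ≤ its deadline.
By profit: C(d1,49), A(d1,42), D(d4,37), B(d2,32), E(d1,12)
C→slot 1; A skipped; D→slot 4; B→slot 2; E skipped.
Profit = 49 + 32 + 37 = 118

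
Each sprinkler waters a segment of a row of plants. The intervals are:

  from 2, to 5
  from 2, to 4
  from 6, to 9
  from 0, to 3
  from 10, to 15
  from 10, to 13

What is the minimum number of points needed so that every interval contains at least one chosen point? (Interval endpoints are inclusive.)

Sort by right endpoint; whenever an interval is uncovered, place a point at its right end.
By right end: [0,3]  [2,4]  [2,5]  [6,9]  [10,13]  [10,15]
[0,3] uncovered → point at 3; [6,9] uncovered → point at 9; [10,13] uncovered → point at 13.
Points: 3, 9, 13 (3 total).

3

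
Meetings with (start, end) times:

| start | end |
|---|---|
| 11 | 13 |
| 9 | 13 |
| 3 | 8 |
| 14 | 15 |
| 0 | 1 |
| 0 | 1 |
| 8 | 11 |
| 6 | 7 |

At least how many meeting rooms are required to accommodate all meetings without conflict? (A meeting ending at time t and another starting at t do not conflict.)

The answer is the maximum number of intervals overlapping at any instant.
starts: [0, 0, 3, 6, 8, 9, 11, 14]
ends:   [1, 1, 7, 8, 11, 13, 13, 15]
s0→1 s0→2  — peak 2.

2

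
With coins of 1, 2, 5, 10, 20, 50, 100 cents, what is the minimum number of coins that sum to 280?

5

280 − 2×100→80 − 1×50→30 − 1×20→10 − 1×10→0
Total coins = 2 + 1 + 1 + 1 = 5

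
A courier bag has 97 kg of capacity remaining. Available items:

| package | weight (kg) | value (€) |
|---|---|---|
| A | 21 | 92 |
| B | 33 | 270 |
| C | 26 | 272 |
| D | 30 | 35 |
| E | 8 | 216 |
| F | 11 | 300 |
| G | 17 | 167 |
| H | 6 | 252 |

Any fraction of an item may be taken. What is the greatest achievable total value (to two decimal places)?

Greedy by value/weight ratio, highest first.
Order: H (252/6=42.00) > F (300/11=27.27) > E (216/8=27.00) > C (272/26=10.46) > G (167/17=9.82) > B (270/33=8.18) > A (92/21=4.38) > D (35/30=1.17)
Fill: take H (6 @ 252) → take F (11 @ 300) → take E (8 @ 216) → take C (26 @ 272) → take G (17 @ 167) → take 29/33 of B → 237.27; 97/97 used.
Total value = 1444.27

1444.27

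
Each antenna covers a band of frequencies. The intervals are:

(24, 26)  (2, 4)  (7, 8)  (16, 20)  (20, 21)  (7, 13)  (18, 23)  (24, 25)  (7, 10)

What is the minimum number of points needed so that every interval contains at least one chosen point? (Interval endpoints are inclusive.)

4

Sorted: [2,4] [7,8] [7,10] [7,13] [16,20] [20,21] [18,23] [24,25] [24,26]
{[2,4]} hit by 4; {[7,8],[7,10],[7,13]} hit by 8; {[16,20],[20,21],[18,23]} hit by 20; {[24,25],[24,26]} hit by 25.
Points: 4, 8, 20, 25 (4 total).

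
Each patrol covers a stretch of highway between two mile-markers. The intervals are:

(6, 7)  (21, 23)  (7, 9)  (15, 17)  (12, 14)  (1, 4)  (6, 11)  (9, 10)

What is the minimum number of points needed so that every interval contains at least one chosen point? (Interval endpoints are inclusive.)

6

Sort by right endpoint; whenever an interval is uncovered, place a point at its right end.
By right end: [1,4]  [6,7]  [7,9]  [9,10]  [6,11]  [12,14]  [15,17]  [21,23]
[1,4] uncovered → point at 4; [6,7] uncovered → point at 7; [9,10] uncovered → point at 10; [12,14] uncovered → point at 14; [15,17] uncovered → point at 17; [21,23] uncovered → point at 23.
Points: 4, 7, 10, 14, 17, 23 (6 total).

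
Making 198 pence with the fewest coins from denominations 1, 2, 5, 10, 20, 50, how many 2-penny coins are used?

198 = 3×50 + 2×20 + 1×5 + 1×2 + 1×1
Count of 2: 1

1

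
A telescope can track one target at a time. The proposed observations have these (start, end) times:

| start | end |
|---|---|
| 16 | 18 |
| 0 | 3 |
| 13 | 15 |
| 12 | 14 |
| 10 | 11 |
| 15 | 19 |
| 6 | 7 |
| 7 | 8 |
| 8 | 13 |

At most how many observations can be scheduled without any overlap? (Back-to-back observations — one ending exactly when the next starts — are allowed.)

By end time: (0,3), (6,7), (7,8), (10,11), (8,13), (12,14), (13,15), (16,18), (15,19).
Pick (0,3); next start ≥ 3 → (6,7); next start ≥ 7 → (7,8); next start ≥ 8 → (10,11); next start ≥ 11 → (12,14); next start ≥ 14 → (16,18).
Selected 6 observations.

6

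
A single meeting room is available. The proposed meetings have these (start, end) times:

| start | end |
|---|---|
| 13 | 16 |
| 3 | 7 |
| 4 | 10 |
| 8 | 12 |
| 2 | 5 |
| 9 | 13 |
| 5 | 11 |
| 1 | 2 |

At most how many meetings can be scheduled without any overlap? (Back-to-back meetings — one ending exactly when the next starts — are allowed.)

Sorted by end: (1,2)  (2,5)  (3,7)  (4,10)  (5,11)  (8,12)  (9,13)  (13,16)
take (1,2); take (2,5); take (5,11); take (13,16).
Selected 4 meetings.

4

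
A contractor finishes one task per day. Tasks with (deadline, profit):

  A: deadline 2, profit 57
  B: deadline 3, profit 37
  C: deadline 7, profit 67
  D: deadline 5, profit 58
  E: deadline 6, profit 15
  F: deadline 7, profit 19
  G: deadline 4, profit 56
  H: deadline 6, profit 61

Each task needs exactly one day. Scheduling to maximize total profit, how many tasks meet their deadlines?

7

Take jobs in profit order; each goes to the latest open slot no later than its deadline.
By profit: C(d7,67), H(d6,61), D(d5,58), A(d2,57), G(d4,56), B(d3,37), F(d7,19), E(d6,15)
C→slot 7; H→slot 6; D→slot 5; A→slot 2; G→slot 4; B→slot 3; F→slot 1; E skipped.
7 of 8 scheduled.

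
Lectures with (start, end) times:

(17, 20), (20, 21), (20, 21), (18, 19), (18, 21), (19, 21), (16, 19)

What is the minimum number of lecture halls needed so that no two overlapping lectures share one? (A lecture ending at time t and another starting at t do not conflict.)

4

Count concurrent intervals with a sweep; the peak is the room count.
starts: [16, 17, 18, 18, 19, 20, 20]
ends:   [19, 19, 20, 21, 21, 21, 21]
s16→1 s17→2 s18→3 s18→4  — peak 4.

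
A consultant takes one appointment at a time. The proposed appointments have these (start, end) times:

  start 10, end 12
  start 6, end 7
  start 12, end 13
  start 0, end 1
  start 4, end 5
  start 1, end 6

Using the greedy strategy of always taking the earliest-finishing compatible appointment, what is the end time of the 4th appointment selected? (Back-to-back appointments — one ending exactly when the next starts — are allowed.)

12

Sort by end time and greedily take each interval whose start is ≥ the last chosen end.
By end time: (0,1), (4,5), (1,6), (6,7), (10,12), (12,13).
Pick (0,1); next start ≥ 1 → (4,5); next start ≥ 5 → (6,7); next start ≥ 7 → (10,12); next start ≥ 12 → (12,13).
Selected: (0,1) (4,5) (6,7) (10,12) (12,13)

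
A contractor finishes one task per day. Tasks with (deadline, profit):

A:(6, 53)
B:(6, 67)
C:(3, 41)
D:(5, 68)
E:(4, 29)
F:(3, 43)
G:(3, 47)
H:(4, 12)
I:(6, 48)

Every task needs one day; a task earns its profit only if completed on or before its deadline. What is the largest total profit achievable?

Profit order: D=68 B=67 A=53 I=48 G=47 F=43 C=41 E=29 H=12
Assign: D→slot 5, B→slot 6, A→slot 4, I→slot 3, G→slot 2, F→slot 1, C skipped, E skipped, H skipped.
Slots: [1:F] [2:G] [3:I] [4:A] [5:D] [6:B]
Profit = 43 + 47 + 48 + 53 + 68 + 67 = 326

326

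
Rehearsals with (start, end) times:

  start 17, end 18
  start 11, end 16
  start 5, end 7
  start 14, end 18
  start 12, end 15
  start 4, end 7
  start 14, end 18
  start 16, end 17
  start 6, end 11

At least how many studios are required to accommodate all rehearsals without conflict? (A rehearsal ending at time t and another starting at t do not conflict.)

The answer is the maximum number of intervals overlapping at any instant.
starts: [4, 5, 6, 11, 12, 14, 14, 16, 17]
ends:   [7, 7, 11, 15, 16, 17, 18, 18, 18]
s4→1 s5→2 s6→3 e7→2 e7→1 e11→0 s11→1 s12→2 s14→3 s14→4  — peak 4.

4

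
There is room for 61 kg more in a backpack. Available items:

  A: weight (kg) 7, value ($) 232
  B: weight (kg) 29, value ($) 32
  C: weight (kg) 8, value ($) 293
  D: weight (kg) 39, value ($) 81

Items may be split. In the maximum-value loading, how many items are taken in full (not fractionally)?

3

Ratios (sorted): C 36.62, A 33.14, D 2.08, B 1.10
take C (8 @ 293); take A (7 @ 232); take D (39 @ 81); take 7/29 of B → 7.72. Capacity used 61/61.
3 item(s) taken whole; one partial (take 7/29 of B).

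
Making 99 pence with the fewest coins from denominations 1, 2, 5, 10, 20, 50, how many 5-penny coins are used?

1

99 = 1×50 + 2×20 + 1×5 + 2×2
Count of 5: 1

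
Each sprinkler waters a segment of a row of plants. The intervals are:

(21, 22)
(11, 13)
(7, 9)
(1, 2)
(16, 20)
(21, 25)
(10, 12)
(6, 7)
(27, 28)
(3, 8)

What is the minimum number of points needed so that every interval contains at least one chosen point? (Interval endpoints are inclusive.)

6

Sorted: [1,2] [6,7] [3,8] [7,9] [10,12] [11,13] [16,20] [21,22] [21,25] [27,28]
{[1,2]} hit by 2; {[6,7],[3,8],[7,9]} hit by 7; {[10,12],[11,13]} hit by 12; {[16,20]} hit by 20; {[21,22],[21,25]} hit by 22; {[27,28]} hit by 28.
Points: 2, 7, 12, 20, 22, 28 (6 total).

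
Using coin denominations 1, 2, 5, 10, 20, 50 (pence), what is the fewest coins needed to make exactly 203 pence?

6

203 − 4×50→3 − 1×2→1 − 1×1→0
Total coins = 4 + 1 + 1 = 6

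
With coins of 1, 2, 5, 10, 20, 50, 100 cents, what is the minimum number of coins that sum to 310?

Greedy: take as many of the largest coin as possible, then repeat with the remainder.
310 − 3×100→10 − 1×10→0
Total coins = 3 + 1 = 4

4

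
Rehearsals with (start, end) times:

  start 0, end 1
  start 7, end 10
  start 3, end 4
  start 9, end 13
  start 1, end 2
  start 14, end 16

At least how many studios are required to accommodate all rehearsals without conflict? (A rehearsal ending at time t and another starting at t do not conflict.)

starts: [0, 1, 3, 7, 9, 14]
ends:   [1, 2, 4, 10, 13, 16]
s0→1 e1→0 s1→1 e2→0 s3→1 e4→0 s7→1 s9→2  — peak 2.

2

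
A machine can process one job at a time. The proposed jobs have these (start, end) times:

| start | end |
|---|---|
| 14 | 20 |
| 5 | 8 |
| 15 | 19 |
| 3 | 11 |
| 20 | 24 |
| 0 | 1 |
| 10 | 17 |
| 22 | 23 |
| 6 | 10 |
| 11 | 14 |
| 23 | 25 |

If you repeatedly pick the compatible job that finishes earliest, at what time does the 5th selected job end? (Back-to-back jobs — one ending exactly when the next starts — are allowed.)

23

By end time: (0,1), (5,8), (6,10), (3,11), (11,14), (10,17), (15,19), (14,20), (22,23), (20,24), (23,25).
Pick (0,1); next start ≥ 1 → (5,8); next start ≥ 8 → (11,14); next start ≥ 14 → (15,19); next start ≥ 19 → (22,23); next start ≥ 23 → (23,25).
Selected: (0,1) (5,8) (11,14) (15,19) (22,23) (23,25)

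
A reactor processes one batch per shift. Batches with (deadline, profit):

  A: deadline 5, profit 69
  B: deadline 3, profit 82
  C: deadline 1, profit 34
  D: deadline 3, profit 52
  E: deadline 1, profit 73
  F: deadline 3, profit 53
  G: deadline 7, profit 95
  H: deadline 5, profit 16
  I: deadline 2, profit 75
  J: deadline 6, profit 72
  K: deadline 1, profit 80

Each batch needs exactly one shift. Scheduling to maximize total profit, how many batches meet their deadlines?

7

Take jobs in profit order; each goes to the latest open slot no later than its deadline.
Profit order: G=95 B=82 K=80 I=75 E=73 J=72 A=69 F=53 D=52 C=34 H=16
Assign: G→slot 7, B→slot 3, K→slot 1, I→slot 2, E skipped, J→slot 6, A→slot 5, F skipped, D skipped, C skipped, H→slot 4.
Slots: [1:K] [2:I] [3:B] [4:H] [5:A] [6:J] [7:G]
7 of 11 scheduled.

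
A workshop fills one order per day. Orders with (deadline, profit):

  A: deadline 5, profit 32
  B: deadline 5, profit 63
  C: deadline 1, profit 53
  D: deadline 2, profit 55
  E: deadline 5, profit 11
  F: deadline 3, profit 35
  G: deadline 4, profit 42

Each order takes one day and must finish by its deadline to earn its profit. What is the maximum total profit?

248

Take jobs in profit order; each goes to the latest open slot no later than its deadline.
Profit order: B=63 D=55 C=53 G=42 F=35 A=32 E=11
Assign: B→slot 5, D→slot 2, C→slot 1, G→slot 4, F→slot 3, A skipped, E skipped.
Slots: [1:C] [2:D] [3:F] [4:G] [5:B]
Profit = 53 + 55 + 35 + 42 + 63 = 248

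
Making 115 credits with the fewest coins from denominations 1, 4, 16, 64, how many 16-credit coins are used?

3

Greedy: take as many of the largest coin as possible, then repeat with the remainder.
115 = 1×64 + 3×16 + 3×1
Count of 16: 3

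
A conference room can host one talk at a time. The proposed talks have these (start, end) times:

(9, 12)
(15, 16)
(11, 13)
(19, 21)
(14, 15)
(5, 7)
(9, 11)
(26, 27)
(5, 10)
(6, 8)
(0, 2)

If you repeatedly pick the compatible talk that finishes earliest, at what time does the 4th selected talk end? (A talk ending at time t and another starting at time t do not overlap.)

Sorted by end: (0,2)  (5,7)  (6,8)  (5,10)  (9,11)  (9,12)  (11,13)  (14,15)  (15,16)  (19,21)  (26,27)
take (0,2); take (5,7); skip (5,10); take (9,11); take (11,13); take (14,15); take (15,16); take (19,21); take (26,27).
Selected: (0,2) (5,7) (9,11) (11,13) (14,15) (15,16) (19,21) (26,27)

13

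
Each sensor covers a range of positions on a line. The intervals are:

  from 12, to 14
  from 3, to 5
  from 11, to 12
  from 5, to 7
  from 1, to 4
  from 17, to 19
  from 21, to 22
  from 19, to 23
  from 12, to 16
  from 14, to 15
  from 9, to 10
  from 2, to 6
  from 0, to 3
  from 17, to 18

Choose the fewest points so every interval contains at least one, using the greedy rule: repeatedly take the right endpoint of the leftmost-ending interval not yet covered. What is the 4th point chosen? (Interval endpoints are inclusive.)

Sort by right endpoint; whenever an interval is uncovered, place a point at its right end.
Sorted: [0,3] [1,4] [3,5] [2,6] [5,7] [9,10] [11,12] [12,14] [14,15] [12,16] [17,18] [17,19] [21,22] [19,23]
{[0,3],[1,4],[3,5],[2,6]} hit by 3; {[5,7]} hit by 7; {[9,10]} hit by 10; {[11,12],[12,14]} hit by 12; {[14,15],[12,16]} hit by 15; {[17,18],[17,19]} hit by 18; {[21,22],[19,23]} hit by 22.
Points: 3, 7, 10, 12, 15, 18, 22 (7 total).

12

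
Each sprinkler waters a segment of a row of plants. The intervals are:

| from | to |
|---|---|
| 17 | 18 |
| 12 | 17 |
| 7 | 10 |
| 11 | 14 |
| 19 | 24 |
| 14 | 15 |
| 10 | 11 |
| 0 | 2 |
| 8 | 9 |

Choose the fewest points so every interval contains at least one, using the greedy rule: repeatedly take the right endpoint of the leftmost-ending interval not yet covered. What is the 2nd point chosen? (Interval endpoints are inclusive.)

Sort by right endpoint; whenever an interval is uncovered, place a point at its right end.
Sorted: [0,2] [8,9] [7,10] [10,11] [11,14] [14,15] [12,17] [17,18] [19,24]
{[0,2]} hit by 2; {[8,9],[7,10]} hit by 9; {[10,11],[11,14]} hit by 11; {[14,15],[12,17]} hit by 15; {[17,18]} hit by 18; {[19,24]} hit by 24.
Points: 2, 9, 11, 15, 18, 24 (6 total).

9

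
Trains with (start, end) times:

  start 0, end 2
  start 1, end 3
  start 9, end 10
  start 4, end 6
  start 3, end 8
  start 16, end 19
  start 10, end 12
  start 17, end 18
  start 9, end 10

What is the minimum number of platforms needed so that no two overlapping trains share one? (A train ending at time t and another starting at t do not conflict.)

2

Count concurrent intervals with a sweep; the peak is the room count.
Events (time:±→running): 0:+→1 1:+→2 … peak 2.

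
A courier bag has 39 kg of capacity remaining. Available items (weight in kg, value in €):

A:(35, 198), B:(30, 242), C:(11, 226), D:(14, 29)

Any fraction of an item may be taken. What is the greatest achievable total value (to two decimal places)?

451.87

Order: C (226/11=20.55) > B (242/30=8.07) > A (198/35=5.66) > D (29/14=2.07)
Fill: take C (11 @ 226) → take 28/30 of B → 225.87; 39/39 used.
Total value = 451.87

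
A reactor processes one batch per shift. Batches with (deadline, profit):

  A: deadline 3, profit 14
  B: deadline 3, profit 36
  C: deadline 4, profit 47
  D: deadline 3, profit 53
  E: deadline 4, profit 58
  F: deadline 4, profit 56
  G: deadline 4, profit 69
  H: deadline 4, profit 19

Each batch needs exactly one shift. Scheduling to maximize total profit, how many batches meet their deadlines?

4

Take jobs in profit order; each goes to the latest open slot no later than its deadline.
Profit order: G=69 E=58 F=56 D=53 C=47 B=36 H=19 A=14
Assign: G→slot 4, E→slot 3, F→slot 2, D→slot 1, C skipped, B skipped, H skipped, A skipped.
Slots: [1:D] [2:F] [3:E] [4:G]
4 of 8 scheduled.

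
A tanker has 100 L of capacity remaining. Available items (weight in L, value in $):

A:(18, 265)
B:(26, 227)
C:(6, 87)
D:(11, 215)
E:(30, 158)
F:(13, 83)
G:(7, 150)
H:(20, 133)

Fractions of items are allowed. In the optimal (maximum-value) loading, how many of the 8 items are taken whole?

6

Order: G (150/7=21.43) > D (215/11=19.55) > A (265/18=14.72) > C (87/6=14.50) > B (227/26=8.73) > H (133/20=6.65) > F (83/13=6.38) > E (158/30=5.27)
Fill: take G (7 @ 150) → take D (11 @ 215) → take A (18 @ 265) → take C (6 @ 87) → take B (26 @ 227) → take H (20 @ 133) → take 12/13 of F → 76.62; 100/100 used.
6 item(s) taken whole; one partial (take 12/13 of F).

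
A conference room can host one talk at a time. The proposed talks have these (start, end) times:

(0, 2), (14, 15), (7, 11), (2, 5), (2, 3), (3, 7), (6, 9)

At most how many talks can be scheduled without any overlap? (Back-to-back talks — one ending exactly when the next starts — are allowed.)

Greedy by earliest finish: after sorting by end time, pick each interval compatible with the last pick.
By end time: (0,2), (2,3), (2,5), (3,7), (6,9), (7,11), (14,15).
Pick (0,2); next start ≥ 2 → (2,3); next start ≥ 3 → (3,7); next start ≥ 7 → (7,11); next start ≥ 11 → (14,15).
Selected 5 talks.

5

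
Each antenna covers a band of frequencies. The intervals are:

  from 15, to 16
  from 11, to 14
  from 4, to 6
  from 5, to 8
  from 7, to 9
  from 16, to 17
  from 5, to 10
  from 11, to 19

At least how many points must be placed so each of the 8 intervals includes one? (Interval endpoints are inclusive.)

Sorted: [4,6] [5,8] [7,9] [5,10] [11,14] [15,16] [16,17] [11,19]
{[4,6],[5,8]} hit by 6; {[7,9],[5,10]} hit by 9; {[11,14]} hit by 14; {[15,16],[16,17],[11,19]} hit by 16.
Points: 6, 9, 14, 16 (4 total).

4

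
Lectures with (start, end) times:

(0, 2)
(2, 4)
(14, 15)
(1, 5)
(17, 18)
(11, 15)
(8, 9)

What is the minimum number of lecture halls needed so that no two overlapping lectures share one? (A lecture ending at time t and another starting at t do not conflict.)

2

The answer is the maximum number of intervals overlapping at any instant.
Events (time:±→running): 0:+→1 1:+→2 … peak 2.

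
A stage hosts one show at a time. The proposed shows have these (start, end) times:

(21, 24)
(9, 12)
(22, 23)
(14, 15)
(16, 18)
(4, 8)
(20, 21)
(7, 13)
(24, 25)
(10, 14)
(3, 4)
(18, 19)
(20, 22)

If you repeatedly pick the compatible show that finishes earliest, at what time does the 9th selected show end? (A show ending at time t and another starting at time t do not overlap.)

25

Sorted by end: (3,4)  (4,8)  (9,12)  (7,13)  (10,14)  (14,15)  (16,18)  (18,19)  (20,21)  (20,22)  (22,23)  (21,24)  (24,25)
take (3,4); take (4,8); take (9,12); skip (7,13); take (14,15); take (16,18); take (18,19); take (20,21); take (22,23); take (24,25).
Selected: (3,4) (4,8) (9,12) (14,15) (16,18) (18,19) (20,21) (22,23) (24,25)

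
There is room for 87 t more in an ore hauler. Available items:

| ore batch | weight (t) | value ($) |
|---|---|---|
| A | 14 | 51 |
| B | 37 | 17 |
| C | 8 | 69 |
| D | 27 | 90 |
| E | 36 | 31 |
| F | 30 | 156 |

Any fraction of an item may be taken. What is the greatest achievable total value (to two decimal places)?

Sort by value per unit weight and fill in that order.
Order: C (69/8=8.62) > F (156/30=5.20) > A (51/14=3.64) > D (90/27=3.33) > E (31/36=0.86) > B (17/37=0.46)
Fill: take C (8 @ 69) → take F (30 @ 156) → take A (14 @ 51) → take D (27 @ 90) → take 8/36 of E → 6.89; 87/87 used.
Total value = 372.89

372.89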